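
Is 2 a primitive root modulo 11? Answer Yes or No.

Yes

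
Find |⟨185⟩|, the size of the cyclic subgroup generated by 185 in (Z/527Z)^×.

8

The order of 185 must divide φ(527) = φ(17·31) = (17−1)·(31−1) = 16·30 = 480 = 2^5 · 3 · 5.
Divisors of 480: 1, 2, 3, 4, 5, 6, 8, 10, 12, 15, 16, 20, 24, 30, 32, 40, 48, 60, 80, 96, 120, 160, 240, 480.
Test each divisor d:
185^1 ≡ 185 (mod 527)
185^2 ≡ 497 (mod 527)
185^3 ≡ 247 (mod 527)
185^4 ≡ 373 (mod 527)
185^5 ≡ 495 (mod 527)
185^6 ≡ 404 (mod 527)
185^8 ≡ 1 (mod 527) ✓
So ord_527(185) = 8.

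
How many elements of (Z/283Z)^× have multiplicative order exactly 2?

φ(283) = 283 − 1 = 282 = 2 · 3 · 47.
(Z/283Z)^× is cyclic (|G| = 282); a cyclic group of order m has exactly φ(d) elements of each order d | m, and none otherwise.
2 | 282, and φ(2) = 2 − 1 = 1.

1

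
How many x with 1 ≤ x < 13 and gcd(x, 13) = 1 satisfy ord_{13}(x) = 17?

0

φ(13) = 13 − 1 = 12 = 2^2 · 3.
Since (Z/13Z)^× is cyclic of order 12, the number of elements of order d is φ(d) when d | 12 and 0 otherwise.
Here 12 is not a multiple of 17, so there are no elements of order 17.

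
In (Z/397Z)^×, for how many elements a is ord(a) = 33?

20

φ(397) = 397 − 1 = 396 = 2^2 · 3^2 · 11.
(Z/397Z)^× is cyclic (|G| = 396); a cyclic group of order m has exactly φ(d) elements of each order d | m, and none otherwise.
33 = 3 · 11 divides 396, and φ(33) = 20.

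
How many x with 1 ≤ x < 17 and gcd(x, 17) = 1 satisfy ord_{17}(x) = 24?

0

φ(17) = 17 − 1 = 16 = 2^4.
In a cyclic group of order 16, there are φ(d) elements of order d for each divisor d of 16, and zero for non-divisors.
Since 24 ∤ 16, the count is 0.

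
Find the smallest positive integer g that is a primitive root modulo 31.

φ(31) = 31 − 1 = 30 = 2 · 3 · 5.
Test candidates g = 2, 3, … against the prime factors q ∈ {2, 3, 5} of φ(31): g is a generator iff g^(30/q) ≢ 1 for every such q.
g = 2: 2^15 ≡ 1 — hits 1, so not a primitive root.
g = 3: 3^15 ≡ 30; 3^10 ≡ 25; 3^6 ≡ 16 — none is 1, so 3 is a primitive root.
The smallest primitive root modulo 31 is 3.

3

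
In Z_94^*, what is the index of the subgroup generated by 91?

Since 91 ∈ (Z/94Z)^×, its order divides φ(94) = φ(2)·φ(47) = 1·46 = 46 = 2 · 23.
Divisors of 46: 1, 2, 23, 46.
Evaluate successive powers at the divisors of 46:
91^1 ≡ 91
91^2 ≡ 9
91^23 ≡ 93
91^46 ≡ 1
The order of 91 is 46, so the subgroup it generates has 46 elements.
Index = |(Z/94Z)^×| / |⟨91⟩| = 46 / 46 = 1.

1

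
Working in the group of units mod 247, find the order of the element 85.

36

By Lagrange's theorem, ord_247(85) divides φ(247) = φ(13·19) = (13−1)·(19−1) = 12·18 = 216 = 2^3 · 3^3.
Divisors of 216: 1, 2, 3, 4, 6, 8, 9, 12, 18, 24, 27, 36, 54, 72, 108, 216.
Compute 85^d (mod 247) for the divisors d until we hit 1:
85^1 ≡ 85
85^2 ≡ 62
85^3 ≡ 83
85^4 ≡ 139
85^6 ≡ 220
85^8 ≡ 55
85^9 ≡ 229
85^12 ≡ 235
85^18 ≡ 77
85^24 ≡ 144
85^27 ≡ 96
85^36 ≡ 1
So ord_247(85) = 36.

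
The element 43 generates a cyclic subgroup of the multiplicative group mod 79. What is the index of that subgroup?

Since 43 ∈ (Z/79Z)^×, its order divides φ(79) = 79 − 1 = 78 = 2 · 3 · 13.
Divisors of 78: 1, 2, 3, 6, 13, 26, 39, 78.
Evaluate successive powers at the divisors of 78:
43^1 ≡ 43 (mod 79)
43^2 ≡ 32 (mod 79)
43^3 ≡ 33 (mod 79)
43^6 ≡ 62 (mod 79)
43^13 ≡ 24 (mod 79)
43^26 ≡ 23 (mod 79)
43^39 ≡ 78 (mod 79)
43^78 ≡ 1 (mod 79) ✓
The order of 43 is 78, so the subgroup it generates has 78 elements.
Index = |(Z/79Z)^×| / |⟨43⟩| = 78 / 78 = 1.

1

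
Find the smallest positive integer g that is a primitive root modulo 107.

2

φ(107) = 107 − 1 = 106 = 2 · 53.
g is a primitive root iff g^(106/q) ≢ 1 (mod 107) for each prime q ∈ {2, 53}.
g = 2: 2^53 ≡ 106; 2^2 ≡ 4 — none is 1, so 2 is a primitive root.
Hence the least primitive root of 107 is 2.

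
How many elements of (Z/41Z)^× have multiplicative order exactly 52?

0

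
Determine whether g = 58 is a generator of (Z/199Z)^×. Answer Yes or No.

φ(199) = 199 − 1 = 198 = 2 · 3^2 · 11.
An element g generates (Z/199Z)^× iff g^(198/q) ≢ 1 (mod 199) for each prime q ∈ {2, 3, 11}.
58^99 ≡ 1 (mod 199)  [q = 2: ≡ 1 ✗]
58^66 ≡ 92 (mod 199)  [q = 3: ≢ 1 ✓]
58^18 ≡ 1 (mod 199)  [q = 11: ≡ 1 ✗]
The check at q = 2 fails, so 58 generates a proper subgroup.

No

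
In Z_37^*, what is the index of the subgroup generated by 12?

4

The order of 12 must divide φ(37) = 37 − 1 = 36 = 2^2 · 3^2.
Divisors of 36: 1, 2, 3, 4, 6, 9, 12, 18, 36.
Compute 12^d (mod 37) for the divisors d until we hit 1:
12^1 ≡ 12
12^2 ≡ 33
12^3 ≡ 26
12^4 ≡ 16
12^6 ≡ 10
12^9 ≡ 1
The order of 12 is 9, so the subgroup it generates has 9 elements.
[(Z/37Z)^× : ⟨12⟩] = 36/9 = 4.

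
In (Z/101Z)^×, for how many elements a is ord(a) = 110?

φ(101) = 101 − 1 = 100 = 2^2 · 5^2.
Since (Z/101Z)^× is cyclic of order 100, the number of elements of order d is φ(d) when d | 100 and 0 otherwise.
Here 100 is not a multiple of 110, so there are no elements of order 110.

0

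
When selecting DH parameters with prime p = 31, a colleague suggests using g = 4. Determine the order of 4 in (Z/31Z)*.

5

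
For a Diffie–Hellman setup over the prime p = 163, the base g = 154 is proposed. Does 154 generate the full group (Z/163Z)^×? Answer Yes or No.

φ(163) = 163 − 1 = 162 = 2 · 3^4.
Test 154^(162/q) mod 163 for each prime factor q of 162:
154^81 ≡ 162 (mod 163)  [q = 2: ≢ 1 ✓]
154^54 ≡ 104 (mod 163)  [q = 3: ≢ 1 ✓]
None equal 1, so ord_163(154) = 162: 154 is a primitive root.

Yes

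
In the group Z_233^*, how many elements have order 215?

0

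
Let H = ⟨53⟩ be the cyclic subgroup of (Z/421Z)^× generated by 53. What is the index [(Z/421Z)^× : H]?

By Lagrange's theorem, ord_421(53) divides φ(421) = 421 − 1 = 420 = 2^2 · 3 · 5 · 7.
Divisors of 420: 1, 2, 3, 4, 5, 6, 7, 10, 12, 14, 15, 20, 21, 28, 30, 35, 42, 60, 70, 84, 105, 140, 210, 420.
Test each divisor d:
53^1 ≡ 53 (mod 421)
53^2 ≡ 283 (mod 421)
53^3 ≡ 264 (mod 421)
53^4 ≡ 99 (mod 421)
53^5 ≡ 195 (mod 421)
53^6 ≡ 231 (mod 421)
53^7 ≡ 34 (mod 421)
53^10 ≡ 135 (mod 421)
53^12 ≡ 315 (mod 421)
53^14 ≡ 314 (mod 421)
53^15 ≡ 223 (mod 421)
53^20 ≡ 122 (mod 421)
53^21 ≡ 151 (mod 421)
53^28 ≡ 82 (mod 421)
53^30 ≡ 51 (mod 421)
53^35 ≡ 262 (mod 421)
53^42 ≡ 67 (mod 421)
53^60 ≡ 75 (mod 421)
53^70 ≡ 21 (mod 421)
53^84 ≡ 279 (mod 421)
53^105 ≡ 29 (mod 421)
53^140 ≡ 20 (mod 421)
53^210 ≡ 420 (mod 421)
53^420 ≡ 1 (mod 421) ✓
So ord_421(53) = 420, hence |⟨53⟩| = 420.
[(Z/421Z)^× : ⟨53⟩] = 420/420 = 1.

1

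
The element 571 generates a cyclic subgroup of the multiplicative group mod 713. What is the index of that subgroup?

2

The order of 571 must divide φ(713) = φ(23·31) = (23−1)·(31−1) = 22·30 = 660 = 2^2 · 3 · 5 · 11.
Divisors of 660: 1, 2, 3, 4, 5, 6, 10, 11, 12, 15, 20, 22, 30, 33, 44, 55, 60, 66, 110, 132, 165, 220, 330, 660.
Test each divisor d:
571^1 ≡ 571 (mod 713)
571^2 ≡ 200 (mod 713)
571^3 ≡ 120 (mod 713)
571^4 ≡ 72 (mod 713)
571^5 ≡ 471 (mod 713)
571^6 ≡ 140 (mod 713)
571^10 ≡ 98 (mod 713)
571^11 ≡ 344 (mod 713)
571^12 ≡ 349 (mod 713)
571^15 ≡ 526 (mod 713)
571^20 ≡ 335 (mod 713)
571^22 ≡ 691 (mod 713)
571^30 ≡ 32 (mod 713)
571^33 ≡ 275 (mod 713)
571^44 ≡ 484 (mod 713)
571^55 ≡ 367 (mod 713)
571^60 ≡ 311 (mod 713)
571^66 ≡ 47 (mod 713)
571^110 ≡ 645 (mod 713)
571^132 ≡ 70 (mod 713)
571^165 ≡ 712 (mod 713)
571^220 ≡ 346 (mod 713)
571^330 ≡ 1 (mod 713) ✓
The order of 571 is 330, so the subgroup it generates has 330 elements.
The index is φ(713) / ord(571) = 660 / 330 = 2.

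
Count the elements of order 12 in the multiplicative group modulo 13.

φ(13) = 13 − 1 = 12 = 2^2 · 3.
(Z/13Z)^× is cyclic (|G| = 12); a cyclic group of order m has exactly φ(d) elements of each order d | m, and none otherwise.
12 = 2^2 · 3 divides 12, and φ(12) = 4.

4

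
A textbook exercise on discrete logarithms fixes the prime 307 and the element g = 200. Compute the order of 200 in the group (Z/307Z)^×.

ord(200) | φ(307) = 307 − 1 = 306 = 2 · 3^2 · 17.
Divisors of 306: 1, 2, 3, 6, 9, 17, 18, 34, 51, 102, 153, 306.
Test each divisor d:
200^1 ≡ 200 (mod 307)
200^2 ≡ 90 (mod 307)
200^3 ≡ 194 (mod 307)
200^6 ≡ 182 (mod 307)
200^9 ≡ 3 (mod 307)
200^17 ≡ 20 (mod 307)
200^18 ≡ 9 (mod 307)
200^34 ≡ 93 (mod 307)
200^51 ≡ 18 (mod 307)
200^102 ≡ 17 (mod 307)
200^153 ≡ 306 (mod 307)
200^306 ≡ 1 (mod 307) ✓
So ord_307(200) = 306.

306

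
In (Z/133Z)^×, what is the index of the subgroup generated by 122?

18

Since 122 ∈ (Z/133Z)^×, its order divides φ(133) = φ(7·19) = (7−1)·(19−1) = 6·18 = 108 = 2^2 · 3^3.
Divisors of 108: 1, 2, 3, 4, 6, 9, 12, 18, 27, 36, 54, 108.
Test each divisor d:
122^1 ≡ 122
122^2 ≡ 121
122^3 ≡ 132
122^4 ≡ 11
122^6 ≡ 1
Thus |⟨122⟩| = ord(122) = 6.
Index = |(Z/133Z)^×| / |⟨122⟩| = 108 / 6 = 18.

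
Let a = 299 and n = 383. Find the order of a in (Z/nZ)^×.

Since 299 ∈ (Z/383Z)^×, its order divides φ(383) = 383 − 1 = 382 = 2 · 191.
Divisors of 382: 1, 2, 191, 382.
Compute 299^d (mod 383) for the divisors d until we hit 1:
299^1 ≡ 299 (mod 383)
299^2 ≡ 162 (mod 383)
299^191 ≡ 382 (mod 383)
299^382 ≡ 1 (mod 383) ✓
The smallest such exponent is 382, so the order of 299 is 382.

382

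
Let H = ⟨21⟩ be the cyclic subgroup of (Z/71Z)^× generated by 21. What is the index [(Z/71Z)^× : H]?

ord(21) | φ(71) = 71 − 1 = 70 = 2 · 5 · 7.
Divisors of 70: 1, 2, 5, 7, 10, 14, 35, 70.
Test each divisor d:
21^1 ≡ 21 (mod 71)
21^2 ≡ 15 (mod 71)
21^5 ≡ 39 (mod 71)
21^7 ≡ 17 (mod 71)
21^10 ≡ 30 (mod 71)
21^14 ≡ 5 (mod 71)
21^35 ≡ 70 (mod 71)
21^70 ≡ 1 (mod 71) ✓
So ord_71(21) = 70, hence |⟨21⟩| = 70.
The index is φ(71) / ord(21) = 70 / 70 = 1.

1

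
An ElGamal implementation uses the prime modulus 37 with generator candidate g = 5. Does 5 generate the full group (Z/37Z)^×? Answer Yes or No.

φ(37) = 37 − 1 = 36 = 2^2 · 3^2.
It suffices to check that the order of 5 is not a proper divisor of 36: compute 5^(36/q) for q ∈ {2, 3}.
5^18 ≡ 36 (mod 37)  [q = 2: ≢ 1 ✓]
5^12 ≡ 10 (mod 37)  [q = 3: ≢ 1 ✓]
None equal 1, so ord_37(5) = 36: 5 is a primitive root.

Yes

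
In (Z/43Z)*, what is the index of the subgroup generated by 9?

Since 9 ∈ (Z/43Z)^×, its order divides φ(43) = 43 − 1 = 42 = 2 · 3 · 7.
Divisors of 42: 1, 2, 3, 6, 7, 14, 21, 42.
Check 9^d mod 43 for each divisor in increasing order:
9^1 ≡ 9
9^2 ≡ 38
9^3 ≡ 41
9^6 ≡ 4
9^7 ≡ 36
9^14 ≡ 6
9^21 ≡ 1
The order of 9 is 21, so the subgroup it generates has 21 elements.
Index = |(Z/43Z)^×| / |⟨9⟩| = 42 / 21 = 2.

2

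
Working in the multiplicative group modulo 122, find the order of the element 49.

30

By Lagrange's theorem, ord_122(49) divides φ(122) = φ(2)·φ(61) = 1·60 = 60 = 2^2 · 3 · 5.
Divisors of 60: 1, 2, 3, 4, 5, 6, 10, 12, 15, 20, 30, 60.
Compute 49^d (mod 122) for the divisors d until we hit 1:
49^1 ≡ 49 (mod 122)
49^2 ≡ 83 (mod 122)
49^3 ≡ 41 (mod 122)
49^4 ≡ 57 (mod 122)
49^5 ≡ 109 (mod 122)
49^6 ≡ 95 (mod 122)
49^10 ≡ 47 (mod 122)
49^12 ≡ 119 (mod 122)
49^15 ≡ 121 (mod 122)
49^20 ≡ 13 (mod 122)
49^30 ≡ 1 (mod 122) ✓
Therefore the multiplicative order of 49 modulo 122 is 30.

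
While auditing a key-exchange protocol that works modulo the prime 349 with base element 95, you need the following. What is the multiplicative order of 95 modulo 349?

Since 95 ∈ (Z/349Z)^×, its order divides φ(349) = 349 − 1 = 348 = 2^2 · 3 · 29.
Divisors of 348: 1, 2, 3, 4, 6, 12, 29, 58, 87, 116, 174, 348.
Compute 95^d (mod 349) for the divisors d until we hit 1:
95^1 ≡ 95
95^2 ≡ 300
95^3 ≡ 231
95^4 ≡ 307
95^6 ≡ 313
95^12 ≡ 249
95^29 ≡ 123
95^58 ≡ 122
95^87 ≡ 348
95^116 ≡ 226
95^174 ≡ 1
So ord_349(95) = 174.

174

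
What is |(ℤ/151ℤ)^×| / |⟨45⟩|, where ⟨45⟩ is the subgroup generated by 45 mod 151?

2

ord(45) | φ(151) = 151 − 1 = 150 = 2 · 3 · 5^2.
Divisors of 150: 1, 2, 3, 5, 6, 10, 15, 25, 30, 50, 75, 150.
Compute 45^d (mod 151) for the divisors d until we hit 1:
45^1 ≡ 45 (mod 151)
45^2 ≡ 62 (mod 151)
45^3 ≡ 72 (mod 151)
45^5 ≡ 85 (mod 151)
45^6 ≡ 50 (mod 151)
45^10 ≡ 128 (mod 151)
45^15 ≡ 8 (mod 151)
45^25 ≡ 118 (mod 151)
45^30 ≡ 64 (mod 151)
45^50 ≡ 32 (mod 151)
45^75 ≡ 1 (mod 151) ✓
The order of 45 is 75, so the subgroup it generates has 75 elements.
Index = |(Z/151Z)^×| / |⟨45⟩| = 150 / 75 = 2.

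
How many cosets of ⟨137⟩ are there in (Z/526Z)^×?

2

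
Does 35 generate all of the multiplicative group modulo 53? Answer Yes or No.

Yes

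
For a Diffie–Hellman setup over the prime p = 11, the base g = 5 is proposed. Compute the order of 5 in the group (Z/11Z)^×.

The order of 5 must divide φ(11) = 11 − 1 = 10 = 2 · 5.
Divisors of 10: 1, 2, 5, 10.
Check 5^d mod 11 for each divisor in increasing order:
5^1 ≡ 5
5^2 ≡ 3
5^5 ≡ 1
So ord_11(5) = 5.

5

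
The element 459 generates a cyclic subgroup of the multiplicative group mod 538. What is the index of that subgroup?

4

The order of 459 must divide φ(538) = φ(2)·φ(269) = 1·268 = 268 = 2^2 · 67.
Divisors of 268: 1, 2, 4, 67, 134, 268.
Compute 459^d (mod 538) for the divisors d until we hit 1:
459^1 ≡ 459 (mod 538)
459^2 ≡ 323 (mod 538)
459^4 ≡ 495 (mod 538)
459^67 ≡ 1 (mod 538) ✓
The order of 459 is 67, so the subgroup it generates has 67 elements.
[(Z/538Z)^× : ⟨459⟩] = 268/67 = 4.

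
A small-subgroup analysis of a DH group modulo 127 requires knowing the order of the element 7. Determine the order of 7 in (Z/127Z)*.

126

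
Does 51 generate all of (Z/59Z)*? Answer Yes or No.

No

φ(59) = 59 − 1 = 58 = 2 · 29.
51 is a primitive root mod 59 iff 51^(φ(59)/q) ≢ 1 for every prime q | φ(59), i.e. q ∈ {2, 29}.
51^29 ≡ 1 (mod 59)  [q = 2: ≡ 1 ✗]
51^2 ≡ 5 (mod 59)  [q = 29: ≢ 1 ✓]
The check at q = 2 fails, so 51 generates a proper subgroup.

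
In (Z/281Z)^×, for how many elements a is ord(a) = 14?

6

φ(281) = 281 − 1 = 280 = 2^3 · 5 · 7.
In a cyclic group of order 280, there are φ(d) elements of order d for each divisor d of 280, and zero for non-divisors.
14 = 2 · 7 divides 280, and φ(14) = 6.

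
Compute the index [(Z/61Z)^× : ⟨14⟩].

ord(14) | φ(61) = 61 − 1 = 60 = 2^2 · 3 · 5.
Divisors of 60: 1, 2, 3, 4, 5, 6, 10, 12, 15, 20, 30, 60.
Test each divisor d:
14^1 ≡ 14 (mod 61)
14^2 ≡ 13 (mod 61)
14^3 ≡ 60 (mod 61)
14^4 ≡ 47 (mod 61)
14^5 ≡ 48 (mod 61)
14^6 ≡ 1 (mod 61) ✓
So ord_61(14) = 6, hence |⟨14⟩| = 6.
Index = |(Z/61Z)^×| / |⟨14⟩| = 60 / 6 = 10.

10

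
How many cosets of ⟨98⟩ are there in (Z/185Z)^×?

4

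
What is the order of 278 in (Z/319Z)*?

By Lagrange's theorem, ord_319(278) divides φ(319) = φ(11·29) = (11−1)·(29−1) = 10·28 = 280 = 2^3 · 5 · 7.
Divisors of 280: 1, 2, 4, 5, 7, 8, 10, 14, 20, 28, 35, 40, 56, 70, 140, 280.
Test each divisor d:
278^1 ≡ 278 (mod 319)
278^2 ≡ 86 (mod 319)
278^4 ≡ 59 (mod 319)
278^5 ≡ 133 (mod 319)
278^7 ≡ 273 (mod 319)
278^8 ≡ 291 (mod 319)
278^10 ≡ 144 (mod 319)
278^14 ≡ 202 (mod 319)
278^20 ≡ 1 (mod 319) ✓
Hence ord(278) = 20.

20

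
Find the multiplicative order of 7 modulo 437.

66

Since 7 ∈ (Z/437Z)^×, its order divides φ(437) = φ(19·23) = (19−1)·(23−1) = 18·22 = 396 = 2^2 · 3^2 · 11.
Divisors of 396: 1, 2, 3, 4, 6, 9, 11, 12, 18, 22, 33, 36, 44, 66, 99, 132, 198, 396.
Evaluate successive powers at the divisors of 396:
7^1 ≡ 7
7^2 ≡ 49
7^3 ≡ 343
7^4 ≡ 216
7^6 ≡ 96
7^9 ≡ 153
7^11 ≡ 68
7^12 ≡ 39
7^18 ≡ 248
7^22 ≡ 254
7^33 ≡ 229
7^36 ≡ 324
7^44 ≡ 277
7^66 ≡ 1
Therefore the multiplicative order of 7 modulo 437 is 66.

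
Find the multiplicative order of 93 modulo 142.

The order of 93 must divide φ(142) = φ(2)·φ(71) = 1·70 = 70 = 2 · 5 · 7.
Divisors of 70: 1, 2, 5, 7, 10, 14, 35, 70.
Compute 93^d (mod 142) for the divisors d until we hit 1:
93^1 ≡ 93
93^2 ≡ 129
93^5 ≡ 97
93^7 ≡ 17
93^10 ≡ 37
93^14 ≡ 5
93^35 ≡ 141
93^70 ≡ 1
The smallest such exponent is 70, so the order of 93 is 70.

70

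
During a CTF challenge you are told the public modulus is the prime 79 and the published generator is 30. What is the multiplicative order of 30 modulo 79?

Since 30 ∈ (Z/79Z)^×, its order divides φ(79) = 79 − 1 = 78 = 2 · 3 · 13.
Divisors of 78: 1, 2, 3, 6, 13, 26, 39, 78.
Check 30^d mod 79 for each divisor in increasing order:
30^1 ≡ 30 (mod 79)
30^2 ≡ 31 (mod 79)
30^3 ≡ 61 (mod 79)
30^6 ≡ 8 (mod 79)
30^13 ≡ 24 (mod 79)
30^26 ≡ 23 (mod 79)
30^39 ≡ 78 (mod 79)
30^78 ≡ 1 (mod 79) ✓
So ord_79(30) = 78.

78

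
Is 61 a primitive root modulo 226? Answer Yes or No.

No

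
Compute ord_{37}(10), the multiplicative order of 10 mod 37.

3

The order of 10 must divide φ(37) = 37 − 1 = 36 = 2^2 · 3^2.
Divisors of 36: 1, 2, 3, 4, 6, 9, 12, 18, 36.
Test each divisor d:
10^1 ≡ 10
10^2 ≡ 26
10^3 ≡ 1
Hence ord(10) = 3.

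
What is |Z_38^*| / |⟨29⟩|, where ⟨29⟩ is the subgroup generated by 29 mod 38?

1

By Lagrange's theorem, ord_38(29) divides φ(38) = φ(2)·φ(19) = 1·18 = 18 = 2 · 3^2.
Divisors of 18: 1, 2, 3, 6, 9, 18.
Compute 29^d (mod 38) for the divisors d until we hit 1:
29^1 ≡ 29 (mod 38)
29^2 ≡ 5 (mod 38)
29^3 ≡ 31 (mod 38)
29^6 ≡ 11 (mod 38)
29^9 ≡ 37 (mod 38)
29^18 ≡ 1 (mod 38) ✓
So ord_38(29) = 18, hence |⟨29⟩| = 18.
The index is φ(38) / ord(29) = 18 / 18 = 1.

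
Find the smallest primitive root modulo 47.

5

φ(47) = 47 − 1 = 46 = 2 · 23.
g is a primitive root iff g^(46/q) ≢ 1 (mod 47) for each prime q ∈ {2, 23}.
g = 2: 2^23 ≡ 1 — hits 1, so not a primitive root.
g = 3: 3^23 ≡ 1 — hits 1, so not a primitive root.
g = 4: 4^23 ≡ 1 — hits 1, so not a primitive root.
g = 5: 5^23 ≡ 46; 5^2 ≡ 25 — none is 1, so 5 is a primitive root.
The smallest primitive root modulo 47 is 5.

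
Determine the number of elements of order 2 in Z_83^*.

φ(83) = 83 − 1 = 82 = 2 · 41.
(Z/83Z)^× is cyclic (|G| = 82); a cyclic group of order m has exactly φ(d) elements of each order d | m, and none otherwise.
2 | 82, and φ(2) = 2 − 1 = 1.

1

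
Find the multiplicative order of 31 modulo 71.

By Lagrange's theorem, ord_71(31) divides φ(71) = 71 − 1 = 70 = 2 · 5 · 7.
Divisors of 70: 1, 2, 5, 7, 10, 14, 35, 70.
Check 31^d mod 71 for each divisor in increasing order:
31^1 ≡ 31 (mod 71)
31^2 ≡ 38 (mod 71)
31^5 ≡ 34 (mod 71)
31^7 ≡ 14 (mod 71)
31^10 ≡ 20 (mod 71)
31^14 ≡ 54 (mod 71)
31^35 ≡ 70 (mod 71)
31^70 ≡ 1 (mod 71) ✓
Hence ord(31) = 70.

70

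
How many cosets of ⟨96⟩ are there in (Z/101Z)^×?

2

ord(96) | φ(101) = 101 − 1 = 100 = 2^2 · 5^2.
Divisors of 100: 1, 2, 4, 5, 10, 20, 25, 50, 100.
Test each divisor d:
96^1 ≡ 96 (mod 101)
96^2 ≡ 25 (mod 101)
96^4 ≡ 19 (mod 101)
96^5 ≡ 6 (mod 101)
96^10 ≡ 36 (mod 101)
96^20 ≡ 84 (mod 101)
96^25 ≡ 100 (mod 101)
96^50 ≡ 1 (mod 101) ✓
So ord_101(96) = 50, hence |⟨96⟩| = 50.
The index is φ(101) / ord(96) = 100 / 50 = 2.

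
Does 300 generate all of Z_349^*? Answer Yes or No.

φ(349) = 349 − 1 = 348 = 2^2 · 3 · 29.
It suffices to check that the order of 300 is not a proper divisor of 348: compute 300^(348/q) for q ∈ {2, 3, 29}.
300^174 ≡ 1 (mod 349)  [q = 2: ≡ 1 ✗]
300^116 ≡ 122 (mod 349)  [q = 3: ≢ 1 ✓]
300^12 ≡ 228 (mod 349)  [q = 29: ≢ 1 ✓]
Since 300^174 ≡ 1, the order of 300 divides 174 < 348, so 300 is not a primitive root.

No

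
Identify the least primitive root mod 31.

φ(31) = 31 − 1 = 30 = 2 · 3 · 5.
g is a primitive root iff g^(30/q) ≢ 1 (mod 31) for each prime q ∈ {2, 3, 5}.
g = 2: 2^15 ≡ 1 — hits 1, so not a primitive root.
g = 3: 3^15 ≡ 30; 3^10 ≡ 25; 3^6 ≡ 16 — none is 1, so 3 is a primitive root.
The smallest primitive root modulo 31 is 3.

3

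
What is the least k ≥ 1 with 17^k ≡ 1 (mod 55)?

By Lagrange's theorem, ord_55(17) divides φ(55) = φ(5·11) = (5−1)·(11−1) = 4·10 = 40 = 2^3 · 5.
Divisors of 40: 1, 2, 4, 5, 8, 10, 20, 40.
Test each divisor d:
17^1 ≡ 17
17^2 ≡ 14
17^4 ≡ 31
17^5 ≡ 32
17^8 ≡ 26
17^10 ≡ 34
17^20 ≡ 1
So ord_55(17) = 20.

20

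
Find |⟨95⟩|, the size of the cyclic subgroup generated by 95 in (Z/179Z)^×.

89

Since 95 ∈ (Z/179Z)^×, its order divides φ(179) = 179 − 1 = 178 = 2 · 89.
Divisors of 178: 1, 2, 89, 178.
Test each divisor d:
95^1 ≡ 95 (mod 179)
95^2 ≡ 75 (mod 179)
95^89 ≡ 1 (mod 179) ✓
Therefore the multiplicative order of 95 modulo 179 is 89.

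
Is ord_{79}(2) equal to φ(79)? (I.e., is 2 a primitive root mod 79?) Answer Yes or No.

No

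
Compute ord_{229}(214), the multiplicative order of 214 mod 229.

The order of 214 must divide φ(229) = 229 − 1 = 228 = 2^2 · 3 · 19.
Divisors of 228: 1, 2, 3, 4, 6, 12, 19, 38, 57, 76, 114, 228.
Evaluate successive powers at the divisors of 228:
214^1 ≡ 214 (mod 229)
214^2 ≡ 225 (mod 229)
214^3 ≡ 60 (mod 229)
214^4 ≡ 16 (mod 229)
214^6 ≡ 165 (mod 229)
214^12 ≡ 203 (mod 229)
214^19 ≡ 1 (mod 229) ✓
The smallest such exponent is 19, so the order of 214 is 19.

19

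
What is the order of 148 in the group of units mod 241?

80

Since 148 ∈ (Z/241Z)^×, its order divides φ(241) = 241 − 1 = 240 = 2^4 · 3 · 5.
Divisors of 240: 1, 2, 3, 4, 5, 6, 8, 10, 12, 15, 16, 20, 24, 30, 40, 48, 60, 80, 120, 240.
Evaluate successive powers at the divisors of 240:
148^1 ≡ 148 (mod 241)
148^2 ≡ 214 (mod 241)
148^3 ≡ 101 (mod 241)
148^4 ≡ 6 (mod 241)
148^5 ≡ 165 (mod 241)
148^6 ≡ 79 (mod 241)
148^8 ≡ 36 (mod 241)
148^10 ≡ 233 (mod 241)
148^12 ≡ 216 (mod 241)
148^15 ≡ 126 (mod 241)
148^16 ≡ 91 (mod 241)
148^20 ≡ 64 (mod 241)
148^24 ≡ 143 (mod 241)
148^30 ≡ 211 (mod 241)
148^40 ≡ 240 (mod 241)
148^48 ≡ 205 (mod 241)
148^60 ≡ 177 (mod 241)
148^80 ≡ 1 (mod 241) ✓
Therefore the multiplicative order of 148 modulo 241 is 80.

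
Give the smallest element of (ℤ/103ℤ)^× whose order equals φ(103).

5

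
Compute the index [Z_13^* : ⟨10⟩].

2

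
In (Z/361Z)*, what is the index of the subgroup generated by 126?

By Lagrange's theorem, ord_361(126) divides φ(361) = φ(19^2) = 19·(19−1) = 342 = 2 · 3^2 · 19.
Divisors of 342: 1, 2, 3, 6, 9, 18, 19, 38, 57, 114, 171, 342.
Evaluate successive powers at the divisors of 342:
126^1 ≡ 126 (mod 361)
126^2 ≡ 353 (mod 361)
126^3 ≡ 75 (mod 361)
126^6 ≡ 210 (mod 361)
126^9 ≡ 227 (mod 361)
126^18 ≡ 267 (mod 361)
126^19 ≡ 69 (mod 361)
126^38 ≡ 68 (mod 361)
126^57 ≡ 360 (mod 361)
126^114 ≡ 1 (mod 361) ✓
Thus |⟨126⟩| = ord(126) = 114.
Index = |(Z/361Z)^×| / |⟨126⟩| = 342 / 114 = 3.

3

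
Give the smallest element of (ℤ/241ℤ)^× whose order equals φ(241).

φ(241) = 241 − 1 = 240 = 2^4 · 3 · 5.
Test candidates g = 2, 3, … against the prime factors q ∈ {2, 3, 5} of φ(241): g is a generator iff g^(240/q) ≢ 1 for every such q.
g = 2: 2^120 ≡ 1 — hits 1, so not a primitive root.
g = 3: 3^120 ≡ 1 — hits 1, so not a primitive root.
g = 4: 4^120 ≡ 1 — hits 1, so not a primitive root.
g = 5: 5^120 ≡ 1 — hits 1, so not a primitive root.
g = 6: 6^120 ≡ 1 — hits 1, so not a primitive root.
g = 7: 7^120 ≡ 240; 7^80 ≡ 15; 7^48 ≡ 91 — none is 1, so 7 is a primitive root.
Hence the least primitive root of 241 is 7.

7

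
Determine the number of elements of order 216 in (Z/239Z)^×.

0

φ(239) = 239 − 1 = 238 = 2 · 7 · 17.
In a cyclic group of order 238, there are φ(d) elements of order d for each divisor d of 238, and zero for non-divisors.
Since 216 ∤ 238, the count is 0.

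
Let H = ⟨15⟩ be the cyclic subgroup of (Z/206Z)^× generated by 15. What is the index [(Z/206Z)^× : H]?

2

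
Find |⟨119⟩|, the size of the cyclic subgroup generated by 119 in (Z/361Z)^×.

171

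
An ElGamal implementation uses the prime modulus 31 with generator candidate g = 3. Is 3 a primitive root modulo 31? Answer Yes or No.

Yes

φ(31) = 31 − 1 = 30 = 2 · 3 · 5.
An element g generates (Z/31Z)^× iff g^(30/q) ≢ 1 (mod 31) for each prime q ∈ {2, 3, 5}.
3^15 ≡ 30 (mod 31)  [q = 2: ≢ 1 ✓]
3^10 ≡ 25 (mod 31)  [q = 3: ≢ 1 ✓]
3^6 ≡ 16 (mod 31)  [q = 5: ≢ 1 ✓]
All checks pass, so 3 has order 30 and is a primitive root modulo 31.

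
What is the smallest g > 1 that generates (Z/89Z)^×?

φ(89) = 89 − 1 = 88 = 2^3 · 11.
Test candidates g = 2, 3, … against the prime factors q ∈ {2, 11} of φ(89): g is a generator iff g^(88/q) ≢ 1 for every such q.
g = 2: 2^44 ≡ 1 — hits 1, so not a primitive root.
g = 3: 3^44 ≡ 88; 3^8 ≡ 64 — none is 1, so 3 is a primitive root.
Hence the least primitive root of 89 is 3.

3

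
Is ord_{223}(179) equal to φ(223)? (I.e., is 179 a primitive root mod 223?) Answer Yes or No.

No

φ(223) = 223 − 1 = 222 = 2 · 3 · 37.
Test 179^(222/q) mod 223 for each prime factor q of 222:
179^111 ≡ 1 (mod 223)  [q = 2: ≡ 1 ✗]
179^74 ≡ 39 (mod 223)  [q = 3: ≢ 1 ✓]
179^6 ≡ 4 (mod 223)  [q = 37: ≢ 1 ✓]
The check at q = 2 fails, so 179 generates a proper subgroup.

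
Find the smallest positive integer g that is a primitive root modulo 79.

φ(79) = 79 − 1 = 78 = 2 · 3 · 13.
Test candidates g = 2, 3, … against the prime factors q ∈ {2, 3, 13} of φ(79): g is a generator iff g^(78/q) ≢ 1 for every such q.
g = 2: 2^39 ≡ 1 — hits 1, so not a primitive root.
g = 3: 3^39 ≡ 78; 3^26 ≡ 23; 3^6 ≡ 18 — none is 1, so 3 is a primitive root.
So 3 is the smallest generator of (Z/79Z)^×.

3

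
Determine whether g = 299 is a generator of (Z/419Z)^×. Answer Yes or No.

No

φ(419) = 419 − 1 = 418 = 2 · 11 · 19.
299 is a primitive root mod 419 iff 299^(φ(419)/q) ≢ 1 for every prime q | φ(419), i.e. q ∈ {2, 11, 19}.
299^209 ≡ 1 (mod 419)  [q = 2: ≡ 1 ✗]
299^38 ≡ 334 (mod 419)  [q = 11: ≢ 1 ✓]
299^22 ≡ 208 (mod 419)  [q = 19: ≢ 1 ✓]
299^209 ≡ 1 shows ord(299) | 209, strictly less than φ(419); not a primitive root.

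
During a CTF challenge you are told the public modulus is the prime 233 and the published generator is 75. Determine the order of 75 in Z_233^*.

232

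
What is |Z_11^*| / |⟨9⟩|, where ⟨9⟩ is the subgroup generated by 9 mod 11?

2

Since 9 ∈ (Z/11Z)^×, its order divides φ(11) = 11 − 1 = 10 = 2 · 5.
Divisors of 10: 1, 2, 5, 10.
Test each divisor d:
9^1 ≡ 9 (mod 11)
9^2 ≡ 4 (mod 11)
9^5 ≡ 1 (mod 11) ✓
Thus |⟨9⟩| = ord(9) = 5.
The index is φ(11) / ord(9) = 10 / 5 = 2.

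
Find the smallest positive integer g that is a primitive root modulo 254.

3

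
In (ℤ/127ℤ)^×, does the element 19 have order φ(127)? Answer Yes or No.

No

φ(127) = 127 − 1 = 126 = 2 · 3^2 · 7.
It suffices to check that the order of 19 is not a proper divisor of 126: compute 19^(126/q) for q ∈ {2, 3, 7}.
19^63 ≡ 1 (mod 127)  [q = 2: ≡ 1 ✗]
19^42 ≡ 1 (mod 127)  [q = 3: ≡ 1 ✗]
19^18 ≡ 1 (mod 127)  [q = 7: ≡ 1 ✗]
19^63 ≡ 1 shows ord(19) | 63, strictly less than φ(127); not a primitive root.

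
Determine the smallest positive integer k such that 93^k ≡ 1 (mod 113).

By Lagrange's theorem, ord_113(93) divides φ(113) = 113 − 1 = 112 = 2^4 · 7.
Divisors of 112: 1, 2, 4, 7, 8, 14, 16, 28, 56, 112.
Compute 93^d (mod 113) for the divisors d until we hit 1:
93^1 ≡ 93 (mod 113)
93^2 ≡ 61 (mod 113)
93^4 ≡ 105 (mod 113)
93^7 ≡ 42 (mod 113)
93^8 ≡ 64 (mod 113)
93^14 ≡ 69 (mod 113)
93^16 ≡ 28 (mod 113)
93^28 ≡ 15 (mod 113)
93^56 ≡ 112 (mod 113)
93^112 ≡ 1 (mod 113) ✓
So ord_113(93) = 112.

112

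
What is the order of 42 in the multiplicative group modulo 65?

ord(42) | φ(65) = φ(5·13) = (5−1)·(13−1) = 4·12 = 48 = 2^4 · 3.
Divisors of 48: 1, 2, 3, 4, 6, 8, 12, 16, 24, 48.
Compute 42^d (mod 65) for the divisors d until we hit 1:
42^1 ≡ 42
42^2 ≡ 9
42^3 ≡ 53
42^4 ≡ 16
42^6 ≡ 14
42^8 ≡ 61
42^12 ≡ 1
The smallest such exponent is 12, so the order of 42 is 12.

12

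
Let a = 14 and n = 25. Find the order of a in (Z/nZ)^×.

10

By Lagrange's theorem, ord_25(14) divides φ(25) = φ(5^2) = 5·(5−1) = 20 = 2^2 · 5.
Divisors of 20: 1, 2, 4, 5, 10, 20.
Evaluate successive powers at the divisors of 20:
14^1 ≡ 14 (mod 25)
14^2 ≡ 21 (mod 25)
14^4 ≡ 16 (mod 25)
14^5 ≡ 24 (mod 25)
14^10 ≡ 1 (mod 25) ✓
Hence ord(14) = 10.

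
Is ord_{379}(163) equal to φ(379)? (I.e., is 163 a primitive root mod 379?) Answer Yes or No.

φ(379) = 379 − 1 = 378 = 2 · 3^3 · 7.
163 is a primitive root mod 379 iff 163^(φ(379)/q) ≢ 1 for every prime q | φ(379), i.e. q ∈ {2, 3, 7}.
163^189 ≡ 378 (mod 379)  [q = 2: ≢ 1 ✓]
163^126 ≡ 1 (mod 379)  [q = 3: ≡ 1 ✗]
163^54 ≡ 125 (mod 379)  [q = 7: ≢ 1 ✓]
163^126 ≡ 1 shows ord(163) | 126, strictly less than φ(379); not a primitive root.

No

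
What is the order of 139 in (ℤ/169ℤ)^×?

39

Since 139 ∈ (Z/169Z)^×, its order divides φ(169) = φ(13^2) = 13·(13−1) = 156 = 2^2 · 3 · 13.
Divisors of 156: 1, 2, 3, 4, 6, 12, 13, 26, 39, 52, 78, 156.
Compute 139^d (mod 169) for the divisors d until we hit 1:
139^1 ≡ 139
139^2 ≡ 55
139^3 ≡ 40
139^4 ≡ 152
139^6 ≡ 79
139^12 ≡ 157
139^13 ≡ 22
139^26 ≡ 146
139^39 ≡ 1
The smallest such exponent is 39, so the order of 139 is 39.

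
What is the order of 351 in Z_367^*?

Since 351 ∈ (Z/367Z)^×, its order divides φ(367) = 367 − 1 = 366 = 2 · 3 · 61.
Divisors of 366: 1, 2, 3, 6, 61, 122, 183, 366.
Compute 351^d (mod 367) for the divisors d until we hit 1:
351^1 ≡ 351 (mod 367)
351^2 ≡ 256 (mod 367)
351^3 ≡ 308 (mod 367)
351^6 ≡ 178 (mod 367)
351^61 ≡ 284 (mod 367)
351^122 ≡ 283 (mod 367)
351^183 ≡ 366 (mod 367)
351^366 ≡ 1 (mod 367) ✓
The smallest such exponent is 366, so the order of 351 is 366.

366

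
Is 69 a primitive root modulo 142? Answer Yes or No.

φ(142) = φ(2)·φ(71) = 1·70 = 70 = 2 · 5 · 7.
An element g generates (Z/142Z)^× iff g^(70/q) ≢ 1 (mod 142) for each prime q ∈ {2, 5, 7}.
69^35 ≡ 141 (mod 142)  [q = 2: ≢ 1 ✓]
69^14 ≡ 125 (mod 142)  [q = 5: ≢ 1 ✓]
69^10 ≡ 101 (mod 142)  [q = 7: ≢ 1 ✓]
Every test exponent gives a nontrivial residue, hence 69 generates the full group.

Yes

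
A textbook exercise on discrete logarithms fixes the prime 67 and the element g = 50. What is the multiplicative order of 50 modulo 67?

66

By Lagrange's theorem, ord_67(50) divides φ(67) = 67 − 1 = 66 = 2 · 3 · 11.
Divisors of 66: 1, 2, 3, 6, 11, 22, 33, 66.
Evaluate successive powers at the divisors of 66:
50^1 ≡ 50
50^2 ≡ 21
50^3 ≡ 45
50^6 ≡ 15
50^11 ≡ 38
50^22 ≡ 37
50^33 ≡ 66
50^66 ≡ 1
The smallest such exponent is 66, so the order of 50 is 66.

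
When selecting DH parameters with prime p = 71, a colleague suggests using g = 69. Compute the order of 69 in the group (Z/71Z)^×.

Since 69 ∈ (Z/71Z)^×, its order divides φ(71) = 71 − 1 = 70 = 2 · 5 · 7.
Divisors of 70: 1, 2, 5, 7, 10, 14, 35, 70.
Compute 69^d (mod 71) for the divisors d until we hit 1:
69^1 ≡ 69
69^2 ≡ 4
69^5 ≡ 39
69^7 ≡ 14
69^10 ≡ 30
69^14 ≡ 54
69^35 ≡ 70
69^70 ≡ 1
Hence ord(69) = 70.

70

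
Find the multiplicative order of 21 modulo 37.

18

ord(21) | φ(37) = 37 − 1 = 36 = 2^2 · 3^2.
Divisors of 36: 1, 2, 3, 4, 6, 9, 12, 18, 36.
Compute 21^d (mod 37) for the divisors d until we hit 1:
21^1 ≡ 21
21^2 ≡ 34
21^3 ≡ 11
21^4 ≡ 9
21^6 ≡ 10
21^9 ≡ 36
21^12 ≡ 26
21^18 ≡ 1
Hence ord(21) = 18.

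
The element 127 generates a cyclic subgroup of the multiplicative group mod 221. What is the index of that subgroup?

8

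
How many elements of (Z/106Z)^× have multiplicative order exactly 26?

φ(106) = φ(2)·φ(53) = 1·52 = 52 = 2^2 · 13.
Since (Z/106Z)^× is cyclic of order 52, the number of elements of order d is φ(d) when d | 52 and 0 otherwise.
26 = 2 · 13 divides 52, and φ(26) = 12.

12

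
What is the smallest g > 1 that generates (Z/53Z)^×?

φ(53) = 53 − 1 = 52 = 2^2 · 13.
Test candidates g = 2, 3, … against the prime factors q ∈ {2, 13} of φ(53): g is a generator iff g^(52/q) ≢ 1 for every such q.
g = 2: 2^26 ≡ 52; 2^4 ≡ 16 — none is 1, so 2 is a primitive root.
The smallest primitive root modulo 53 is 2.

2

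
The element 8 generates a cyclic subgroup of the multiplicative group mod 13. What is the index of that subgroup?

3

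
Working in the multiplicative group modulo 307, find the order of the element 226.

34

Since 226 ∈ (Z/307Z)^×, its order divides φ(307) = 307 − 1 = 306 = 2 · 3^2 · 17.
Divisors of 306: 1, 2, 3, 6, 9, 17, 18, 34, 51, 102, 153, 306.
Evaluate successive powers at the divisors of 306:
226^1 ≡ 226 (mod 307)
226^2 ≡ 114 (mod 307)
226^3 ≡ 283 (mod 307)
226^6 ≡ 269 (mod 307)
226^9 ≡ 298 (mod 307)
226^17 ≡ 306 (mod 307)
226^18 ≡ 81 (mod 307)
226^34 ≡ 1 (mod 307) ✓
Hence ord(226) = 34.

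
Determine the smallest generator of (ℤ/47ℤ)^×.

5

φ(47) = 47 − 1 = 46 = 2 · 23.
Test candidates g = 2, 3, … against the prime factors q ∈ {2, 23} of φ(47): g is a generator iff g^(46/q) ≢ 1 for every such q.
g = 2: 2^23 ≡ 1 — hits 1, so not a primitive root.
g = 3: 3^23 ≡ 1 — hits 1, so not a primitive root.
g = 4: 4^23 ≡ 1 — hits 1, so not a primitive root.
g = 5: 5^23 ≡ 46; 5^2 ≡ 25 — none is 1, so 5 is a primitive root.
Hence the least primitive root of 47 is 5.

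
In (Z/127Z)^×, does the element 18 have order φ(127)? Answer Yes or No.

φ(127) = 127 − 1 = 126 = 2 · 3^2 · 7.
It suffices to check that the order of 18 is not a proper divisor of 126: compute 18^(126/q) for q ∈ {2, 3, 7}.
18^63 ≡ 1 (mod 127)  [q = 2: ≡ 1 ✗]
18^42 ≡ 19 (mod 127)  [q = 3: ≢ 1 ✓]
18^18 ≡ 2 (mod 127)  [q = 7: ≢ 1 ✓]
18^63 ≡ 1 shows ord(18) | 63, strictly less than φ(127); not a primitive root.

No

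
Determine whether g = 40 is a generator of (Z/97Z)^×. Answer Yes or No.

φ(97) = 97 − 1 = 96 = 2^5 · 3.
It suffices to check that the order of 40 is not a proper divisor of 96: compute 40^(96/q) for q ∈ {2, 3}.
40^48 ≡ 96 (mod 97)  [q = 2: ≢ 1 ✓]
40^32 ≡ 35 (mod 97)  [q = 3: ≢ 1 ✓]
All checks pass, so 40 has order 96 and is a primitive root modulo 97.

Yes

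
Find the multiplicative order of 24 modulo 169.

156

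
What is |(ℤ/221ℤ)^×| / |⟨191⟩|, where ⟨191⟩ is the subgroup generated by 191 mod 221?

The order of 191 must divide φ(221) = φ(13·17) = (13−1)·(17−1) = 12·16 = 192 = 2^6 · 3.
Divisors of 192: 1, 2, 3, 4, 6, 8, 12, 16, 24, 32, 48, 64, 96, 192.
Evaluate successive powers at the divisors of 192:
191^1 ≡ 191 (mod 221)
191^2 ≡ 16 (mod 221)
191^3 ≡ 183 (mod 221)
191^4 ≡ 35 (mod 221)
191^6 ≡ 118 (mod 221)
191^8 ≡ 120 (mod 221)
191^12 ≡ 1 (mod 221) ✓
The order of 191 is 12, so the subgroup it generates has 12 elements.
Index = |(Z/221Z)^×| / |⟨191⟩| = 192 / 12 = 16.

16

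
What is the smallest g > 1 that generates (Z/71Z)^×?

φ(71) = 71 − 1 = 70 = 2 · 5 · 7.
Test candidates g = 2, 3, … against the prime factors q ∈ {2, 5, 7} of φ(71): g is a generator iff g^(70/q) ≢ 1 for every such q.
g = 2: 2^35 ≡ 1 — hits 1, so not a primitive root.
g = 3: 3^35 ≡ 1 — hits 1, so not a primitive root.
g = 4: 4^35 ≡ 1 — hits 1, so not a primitive root.
g = 5: 5^35 ≡ 1 — hits 1, so not a primitive root.
g = 6: 6^35 ≡ 1 — hits 1, so not a primitive root.
g = 7: 7^35 ≡ 70; 7^14 ≡ 54; 7^10 ≡ 45 — none is 1, so 7 is a primitive root.
The smallest primitive root modulo 71 is 7.

7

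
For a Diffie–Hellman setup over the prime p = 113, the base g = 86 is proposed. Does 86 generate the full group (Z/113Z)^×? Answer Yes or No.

Yes

φ(113) = 113 − 1 = 112 = 2^4 · 7.
86 is a primitive root mod 113 iff 86^(φ(113)/q) ≢ 1 for every prime q | φ(113), i.e. q ∈ {2, 7}.
86^56 ≡ 112 (mod 113)  [q = 2: ≢ 1 ✓]
86^16 ≡ 16 (mod 113)  [q = 7: ≢ 1 ✓]
None equal 1, so ord_113(86) = 112: 86 is a primitive root.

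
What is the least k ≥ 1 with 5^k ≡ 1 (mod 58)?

ord(5) | φ(58) = φ(2)·φ(29) = 1·28 = 28 = 2^2 · 7.
Divisors of 28: 1, 2, 4, 7, 14, 28.
Compute 5^d (mod 58) for the divisors d until we hit 1:
5^1 ≡ 5 (mod 58)
5^2 ≡ 25 (mod 58)
5^4 ≡ 45 (mod 58)
5^7 ≡ 57 (mod 58)
5^14 ≡ 1 (mod 58) ✓
Therefore the multiplicative order of 5 modulo 58 is 14.

14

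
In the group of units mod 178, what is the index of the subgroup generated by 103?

1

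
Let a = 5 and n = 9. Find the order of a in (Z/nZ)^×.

6

By Lagrange's theorem, ord_9(5) divides φ(9) = φ(3^2) = 3·(3−1) = 6 = 2 · 3.
Divisors of 6: 1, 2, 3, 6.
Check 5^d mod 9 for each divisor in increasing order:
5^1 ≡ 5
5^2 ≡ 7
5^3 ≡ 8
5^6 ≡ 1
The smallest such exponent is 6, so the order of 5 is 6.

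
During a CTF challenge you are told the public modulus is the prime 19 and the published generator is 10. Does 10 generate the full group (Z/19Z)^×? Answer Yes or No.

φ(19) = 19 − 1 = 18 = 2 · 3^2.
10 is a primitive root mod 19 iff 10^(φ(19)/q) ≢ 1 for every prime q | φ(19), i.e. q ∈ {2, 3}.
10^9 ≡ 18 (mod 19)  [q = 2: ≢ 1 ✓]
10^6 ≡ 11 (mod 19)  [q = 3: ≢ 1 ✓]
Every test exponent gives a nontrivial residue, hence 10 generates the full group.

Yes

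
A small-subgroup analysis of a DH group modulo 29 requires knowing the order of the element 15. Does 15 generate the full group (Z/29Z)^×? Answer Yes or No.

Yes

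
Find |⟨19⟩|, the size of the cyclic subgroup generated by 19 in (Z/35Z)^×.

6

By Lagrange's theorem, ord_35(19) divides φ(35) = φ(5·7) = (5−1)·(7−1) = 4·6 = 24 = 2^3 · 3.
Divisors of 24: 1, 2, 3, 4, 6, 8, 12, 24.
Check 19^d mod 35 for each divisor in increasing order:
19^1 ≡ 19 (mod 35)
19^2 ≡ 11 (mod 35)
19^3 ≡ 34 (mod 35)
19^4 ≡ 16 (mod 35)
19^6 ≡ 1 (mod 35) ✓
Hence ord(19) = 6.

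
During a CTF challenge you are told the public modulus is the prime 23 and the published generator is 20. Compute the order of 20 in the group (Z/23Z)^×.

22

Since 20 ∈ (Z/23Z)^×, its order divides φ(23) = 23 − 1 = 22 = 2 · 11.
Divisors of 22: 1, 2, 11, 22.
Compute 20^d (mod 23) for the divisors d until we hit 1:
20^1 ≡ 20 (mod 23)
20^2 ≡ 9 (mod 23)
20^11 ≡ 22 (mod 23)
20^22 ≡ 1 (mod 23) ✓
Hence ord(20) = 22.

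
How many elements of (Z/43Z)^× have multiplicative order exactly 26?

φ(43) = 43 − 1 = 42 = 2 · 3 · 7.
In a cyclic group of order 42, there are φ(d) elements of order d for each divisor d of 42, and zero for non-divisors.
Here 42 is not a multiple of 26, so there are no elements of order 26.

0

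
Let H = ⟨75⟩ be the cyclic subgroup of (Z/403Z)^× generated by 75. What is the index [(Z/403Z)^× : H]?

Since 75 ∈ (Z/403Z)^×, its order divides φ(403) = φ(13·31) = (13−1)·(31−1) = 12·30 = 360 = 2^3 · 3^2 · 5.
Divisors of 360: 1, 2, 3, 4, 5, 6, 8, 9, 10, 12, 15, 18, 20, 24, 30, 36, 40, 45, 60, 72, 90, 120, 180, 360.
Evaluate successive powers at the divisors of 360:
75^1 ≡ 75
75^2 ≡ 386
75^3 ≡ 337
75^4 ≡ 289
75^5 ≡ 316
75^6 ≡ 326
75^8 ≡ 100
75^9 ≡ 246
75^10 ≡ 315
75^12 ≡ 287
75^15 ≡ 402
75^18 ≡ 66
75^20 ≡ 87
75^24 ≡ 157
75^30 ≡ 1
Thus |⟨75⟩| = ord(75) = 30.
[(Z/403Z)^× : ⟨75⟩] = 360/30 = 12.

12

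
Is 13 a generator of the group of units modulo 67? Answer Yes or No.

Yes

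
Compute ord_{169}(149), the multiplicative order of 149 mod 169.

ord(149) | φ(169) = φ(13^2) = 13·(13−1) = 156 = 2^2 · 3 · 13.
Divisors of 156: 1, 2, 3, 4, 6, 12, 13, 26, 39, 52, 78, 156.
Test each divisor d:
149^1 ≡ 149 (mod 169)
149^2 ≡ 62 (mod 169)
149^3 ≡ 112 (mod 169)
149^4 ≡ 126 (mod 169)
149^6 ≡ 38 (mod 169)
149^12 ≡ 92 (mod 169)
149^13 ≡ 19 (mod 169)
149^26 ≡ 23 (mod 169)
149^39 ≡ 99 (mod 169)
149^52 ≡ 22 (mod 169)
149^78 ≡ 168 (mod 169)
149^156 ≡ 1 (mod 169) ✓
Therefore the multiplicative order of 149 modulo 169 is 156.

156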